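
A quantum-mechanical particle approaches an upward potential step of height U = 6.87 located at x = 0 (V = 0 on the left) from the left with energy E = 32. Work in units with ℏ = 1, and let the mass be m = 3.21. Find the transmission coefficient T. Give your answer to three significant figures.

The wavenumbers are k₁ = √(2mE)/ℏ = 14.33 on the left and k₂ = √(2m(E − U))/ℏ = 12.70 on the right.
Matching ψ and ψ′ at x = 0 gives r = (k₁ − k₂)/(k₁ + k₂), so R = r² = 0.003642 and T = 1 − R = 0.9964.

T = 0.996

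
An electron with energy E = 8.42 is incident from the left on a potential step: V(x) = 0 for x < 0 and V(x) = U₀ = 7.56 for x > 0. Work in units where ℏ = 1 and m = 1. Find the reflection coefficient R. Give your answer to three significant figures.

The wavenumbers are k₁ = √(2mE)/ℏ = 4.104 on the left and k₂ = √(2m(E − U₀))/ℏ = 1.311 on the right.
Matching ψ and ψ′ at x = 0 gives r = (k₁ − k₂)/(k₁ + k₂), so R = r² = 0.2659 and T = 1 − R = 0.7341.

R = 0.266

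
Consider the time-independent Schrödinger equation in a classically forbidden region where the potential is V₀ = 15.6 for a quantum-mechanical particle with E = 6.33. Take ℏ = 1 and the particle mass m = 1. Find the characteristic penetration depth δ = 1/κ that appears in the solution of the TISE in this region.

δ = 0.232

Since E < V₀ the TISE in this region is ψ'' = κ²ψ with κ = √(2m(V₀ − E))/ℏ.
κ = √(2 × 1 × 9.27) = 4.306. The penetration depth is δ = 1/κ = 0.232.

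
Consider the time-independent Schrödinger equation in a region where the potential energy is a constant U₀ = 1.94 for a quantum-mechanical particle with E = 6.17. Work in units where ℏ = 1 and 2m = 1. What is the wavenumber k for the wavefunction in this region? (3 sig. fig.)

k = 2.06

With E > U₀ the solution is oscillatory, ψ ∝ e^{±ikx} with k = √(2m(E − U₀))/ℏ.
k = √(2 × 0.5 × 4.23) = 2.057.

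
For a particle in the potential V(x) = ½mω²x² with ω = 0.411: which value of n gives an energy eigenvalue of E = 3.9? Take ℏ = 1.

n = 9

Invert E_n = (n + ½)ℏω: n = E/ℏω − ½ = 8.989, so n = 9.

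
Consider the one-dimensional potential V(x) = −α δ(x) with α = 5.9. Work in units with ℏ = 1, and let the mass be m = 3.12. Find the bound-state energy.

For x ≠ 0 the bound state is ψ ∝ e^{−κ|x|}; integrating the TISE across the delta gives the cusp condition 2κ = 2mα/ℏ², so κ = 18.41.
Then E = −ℏ²κ²/(2m) = −mα²/(2ℏ²) = -54.30.

E = -54.3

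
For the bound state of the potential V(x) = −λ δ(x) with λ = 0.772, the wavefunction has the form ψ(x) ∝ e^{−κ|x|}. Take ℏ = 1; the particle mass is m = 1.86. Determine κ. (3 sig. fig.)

κ = 1.44

Integrate −(ℏ²/2m)ψ'' − λδ(x)ψ = Eψ from −ε to +ε: the ψ'' term gives ψ'(0⁺) − ψ'(0⁻) and the δ term gives −(2mλ/ℏ²)ψ(0).
With ψ ∝ e^{−κ|x|} this yields −2κ = −2mλ/ℏ², so κ = mλ/ℏ² = 1.436.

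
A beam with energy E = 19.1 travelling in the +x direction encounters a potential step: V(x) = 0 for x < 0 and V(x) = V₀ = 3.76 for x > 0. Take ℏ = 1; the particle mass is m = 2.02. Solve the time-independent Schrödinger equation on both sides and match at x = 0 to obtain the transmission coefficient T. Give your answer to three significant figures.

The wavenumbers are k₁ = √(2mE)/ℏ = 8.784 on the left and k₂ = √(2m(E − V₀))/ℏ = 7.872 on the right.
Continuity of ψ and ψ′ at the step yields the reflection amplitude r = (k₁ − k₂)/(k₁ + k₂) = 0.05475; thus R = |r|² = 0.002998, T = 0.9970.

T = 0.997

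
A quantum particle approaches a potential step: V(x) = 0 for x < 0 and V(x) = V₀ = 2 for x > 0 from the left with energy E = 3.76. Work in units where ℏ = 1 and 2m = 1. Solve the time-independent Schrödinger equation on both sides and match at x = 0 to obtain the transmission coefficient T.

T = 0.965

On each side the TISE gives plane waves with k = √(2m(E − V))/ℏ: k₁ = √(2·½·3.76) = 1.939, k₂ = √(2·½·1.76) = 1.327.
Matching ψ and ψ′ at x = 0 gives r = (k₁ − k₂)/(k₁ + k₂), so R = r² = 0.03517 and T = 1 − R = 0.9648.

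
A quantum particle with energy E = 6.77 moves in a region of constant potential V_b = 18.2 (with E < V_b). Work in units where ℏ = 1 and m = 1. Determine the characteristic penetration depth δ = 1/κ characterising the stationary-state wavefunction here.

Since E < V_b the TISE in this region is ψ'' = κ²ψ with κ = √(2m(V_b − E))/ℏ.
κ = √(2 × 1 × 11.43) = 4.781. The penetration depth is δ = 1/κ = 0.209.

δ = 0.209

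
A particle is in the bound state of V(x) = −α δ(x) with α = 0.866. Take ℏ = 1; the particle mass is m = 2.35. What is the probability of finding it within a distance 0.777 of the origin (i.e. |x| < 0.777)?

P = 0.958

The normalised bound state is ψ = √κ e^{−κ|x|} with κ = mα/ℏ² = 2.035.
P(|x| < d) = ∫_{−d}^{d} κ e^{−2κ|x|} dx = 1 − e^{−2κd} = 1 − e^{−3.163} = 0.9577.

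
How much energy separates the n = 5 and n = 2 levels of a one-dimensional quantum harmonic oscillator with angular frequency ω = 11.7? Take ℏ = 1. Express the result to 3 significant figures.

E_n = ℏω(n + ½), so ΔE = (5 − 2) ℏω = 3 × 11.7 = 35.10.

ΔE = 35.1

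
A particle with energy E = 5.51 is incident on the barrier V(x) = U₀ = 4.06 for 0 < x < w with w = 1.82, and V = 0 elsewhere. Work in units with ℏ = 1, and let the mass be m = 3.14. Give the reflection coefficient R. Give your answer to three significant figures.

E > U₀: inside the barrier k₂ = √(2m(E − U₀))/ℏ = 3.018, k₂w = 5.492.
Matching at both interfaces gives T⁻¹ = 1 + U₀² sin²(k₂w) / [4E(E − U₀)] = 1.261, hence T = 0.793.
R = 1 − T = 0.207.

R = 0.207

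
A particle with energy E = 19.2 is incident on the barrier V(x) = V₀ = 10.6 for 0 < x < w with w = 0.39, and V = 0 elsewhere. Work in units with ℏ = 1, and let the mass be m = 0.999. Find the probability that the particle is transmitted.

Above the barrier the interior wavenumber is k₂ = √(2m(E − V₀))/ℏ = 4.145, giving phase k₂w = 1.617.
T = [1 + V₀² sin²(k₂w) / (4E(E − V₀))]⁻¹ = 1/1.170 = 0.855.

T = 0.855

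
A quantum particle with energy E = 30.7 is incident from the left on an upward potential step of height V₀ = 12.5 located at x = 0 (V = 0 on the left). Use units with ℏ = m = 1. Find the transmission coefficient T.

On each side the TISE gives plane waves with k = √(2m(E − V))/ℏ: k₁ = √(2·1·30.7) = 7.836, k₂ = √(2·1·18.2) = 6.033.
Matching ψ and ψ′ at x = 0 gives r = (k₁ − k₂)/(k₁ + k₂), so R = r² = 0.01689 and T = 1 − R = 0.9831.

T = 0.983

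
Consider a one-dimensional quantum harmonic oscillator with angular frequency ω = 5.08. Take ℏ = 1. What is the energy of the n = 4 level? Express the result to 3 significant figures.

E = 22.9

Using E_n = (n + ½)ℏω: E_4 = 4.5 × 5.08 = 22.86.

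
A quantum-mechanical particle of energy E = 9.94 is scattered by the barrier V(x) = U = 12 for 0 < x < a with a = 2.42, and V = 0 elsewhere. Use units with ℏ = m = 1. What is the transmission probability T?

T = 0.000123

E < U: inside the barrier ψ ∝ e^{±κx} with κ = √(2m(U − E))/ℏ = 2.030.
κa = 4.912, sinh(κa) = 67.96.
The exact tunnelling result is T⁻¹ = 1 + U² sinh²(κa) / [4E(U − E)] = 8120, so T = 0.000123.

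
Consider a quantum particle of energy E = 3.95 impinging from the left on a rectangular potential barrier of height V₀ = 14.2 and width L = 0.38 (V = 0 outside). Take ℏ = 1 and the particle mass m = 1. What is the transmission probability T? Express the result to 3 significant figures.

E < V₀: inside the barrier ψ ∝ e^{±κx} with κ = √(2m(V₀ − E))/ℏ = 4.528.
κL = 1.721, sinh(κL) = 2.704.
The exact tunnelling result is T⁻¹ = 1 + V₀² sinh²(κL) / [4E(V₀ − E)] = 10.11, so T = 0.0990.

T = 0.0990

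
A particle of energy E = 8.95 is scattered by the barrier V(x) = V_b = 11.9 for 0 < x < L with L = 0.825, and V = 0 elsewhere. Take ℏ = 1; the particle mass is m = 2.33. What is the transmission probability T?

T = 0.00656

E < V_b: inside the barrier ψ ∝ e^{±κx} with κ = √(2m(V_b − E))/ℏ = 3.708.
κL = 3.059, sinh(κL) = 10.63.
Matching ψ, ψ′ at both faces gives T = [1 + V_b² sinh²(κL) / (4E(V_b − E))]⁻¹ = 1/152.5 = 0.00656.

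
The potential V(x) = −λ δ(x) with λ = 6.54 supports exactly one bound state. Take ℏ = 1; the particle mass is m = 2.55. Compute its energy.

E = -54.5

For x ≠ 0 the bound state is ψ ∝ e^{−κ|x|}; integrating the TISE across the delta gives the cusp condition 2κ = 2mλ/ℏ², so κ = 16.68.
Then E = −ℏ²κ²/(2m) = −mλ²/(2ℏ²) = -54.53.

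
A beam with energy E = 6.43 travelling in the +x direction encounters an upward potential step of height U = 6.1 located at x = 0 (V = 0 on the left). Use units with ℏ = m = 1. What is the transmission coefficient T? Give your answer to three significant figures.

The wavenumbers are k₁ = √(2mE)/ℏ = 3.586 on the left and k₂ = √(2m(E − U))/ℏ = 0.8124 on the right.
Continuity of ψ and ψ′ at the step yields the reflection amplitude r = (k₁ − k₂)/(k₁ + k₂) = 0.6306; thus R = |r|² = 0.3977, T = 0.6023.

T = 0.602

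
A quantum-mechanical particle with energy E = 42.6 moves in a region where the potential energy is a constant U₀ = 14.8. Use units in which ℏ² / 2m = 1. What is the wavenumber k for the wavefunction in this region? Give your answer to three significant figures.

k = 5.27

With E > U₀ the solution is oscillatory, ψ ∝ e^{±ikx} with k = √(2m(E − U₀))/ℏ.
k = √(2 × 0.5 × 27.8) = 5.273.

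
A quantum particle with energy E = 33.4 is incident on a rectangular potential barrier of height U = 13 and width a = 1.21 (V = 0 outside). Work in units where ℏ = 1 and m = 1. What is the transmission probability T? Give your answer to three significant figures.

T = 0.942

Above the barrier the interior wavenumber is k₂ = √(2m(E − U))/ℏ = 6.387, giving phase k₂a = 7.729.
T = [1 + U² sin²(k₂a) / (4E(E − U))]⁻¹ = 1/1.061 = 0.942.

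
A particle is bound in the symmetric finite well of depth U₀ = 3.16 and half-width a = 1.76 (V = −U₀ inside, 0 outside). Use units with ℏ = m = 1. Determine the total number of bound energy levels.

N = 3

The dimensionless depth is z₀ = a√(2mU₀)/ℏ = 1.76 × √(6.320) = 4.425.
The even/odd transcendental equations gain one root per π/2 in z₀, giving N = 1 + ⌊2z₀/π⌋ = 1 + ⌊2.817⌋ = 3.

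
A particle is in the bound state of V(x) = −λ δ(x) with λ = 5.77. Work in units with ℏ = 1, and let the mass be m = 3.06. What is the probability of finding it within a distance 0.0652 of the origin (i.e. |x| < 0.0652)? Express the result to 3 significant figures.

P = 0.900

The normalised bound state is ψ = √κ e^{−κ|x|} with κ = mλ/ℏ² = 17.66.
P(|x| < d) = ∫_{−d}^{d} κ e^{−2κ|x|} dx = 1 − e^{−2κd} = 1 − e^{−2.302} = 0.9000.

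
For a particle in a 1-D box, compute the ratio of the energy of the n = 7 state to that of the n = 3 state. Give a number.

Since E_n ∝ n², the ratio is (7/3)² = 5.44444.

5.44444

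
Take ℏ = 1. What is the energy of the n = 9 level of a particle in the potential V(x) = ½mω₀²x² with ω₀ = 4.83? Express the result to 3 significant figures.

E = 45.9

The oscillator eigenvalues are E_n = ℏω₀(n + ½), so E_9 = 4.83 × 9.5 = 45.89.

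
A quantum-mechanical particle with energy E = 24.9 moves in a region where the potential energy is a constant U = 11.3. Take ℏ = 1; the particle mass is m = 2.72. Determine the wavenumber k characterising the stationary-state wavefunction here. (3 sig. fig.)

With E > U the solution is oscillatory, ψ ∝ e^{±ikx} with k = √(2m(E − U))/ℏ.
k = √(2 × 2.72 × 13.6) = 8.601.

k = 8.60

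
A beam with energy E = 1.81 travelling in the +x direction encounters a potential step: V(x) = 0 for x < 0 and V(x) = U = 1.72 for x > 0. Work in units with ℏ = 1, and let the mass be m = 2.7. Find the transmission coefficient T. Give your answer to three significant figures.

T = 0.596

The wavenumbers are k₁ = √(2mE)/ℏ = 3.126 on the left and k₂ = √(2m(E − U))/ℏ = 0.6971 on the right.
Matching ψ and ψ′ at x = 0 gives r = (k₁ − k₂)/(k₁ + k₂), so R = r² = 0.4037 and T = 1 − R = 0.5963.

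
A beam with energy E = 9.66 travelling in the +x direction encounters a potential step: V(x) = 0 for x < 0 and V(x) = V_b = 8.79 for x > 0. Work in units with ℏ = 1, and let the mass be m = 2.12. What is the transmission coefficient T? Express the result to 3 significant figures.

T = 0.710

The wavenumbers are k₁ = √(2mE)/ℏ = 6.400 on the left and k₂ = √(2m(E − V_b))/ℏ = 1.921 on the right.
Continuity of ψ and ψ′ at the step yields the reflection amplitude r = (k₁ − k₂)/(k₁ + k₂) = 0.5383; thus R = |r|² = 0.2898, T = 0.7102.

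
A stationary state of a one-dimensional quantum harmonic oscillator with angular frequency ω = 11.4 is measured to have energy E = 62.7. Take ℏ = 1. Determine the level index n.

n = 5

E_n = ℏω(n + ½) ⇒ n = E/(ℏω) − ½ = 62.7/11.4 − 0.5 = 5.000 → n = 5.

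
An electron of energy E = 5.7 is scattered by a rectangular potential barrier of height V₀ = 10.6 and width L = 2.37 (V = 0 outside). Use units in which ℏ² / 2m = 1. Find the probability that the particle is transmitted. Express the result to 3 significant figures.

T = 0.000110

Since E < V₀ the interior solution is evanescent with decay constant κ = √(2m(V₀ − E))/ℏ = 2.214.
κL = 5.246, sinh(κL) = 94.92.
Matching ψ, ψ′ at both faces gives T = [1 + V₀² sinh²(κL) / (4E(V₀ − E))]⁻¹ = 1/9063 = 0.000110.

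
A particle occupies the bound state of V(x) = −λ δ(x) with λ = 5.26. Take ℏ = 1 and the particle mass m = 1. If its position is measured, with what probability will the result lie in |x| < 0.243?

The normalised bound state is ψ = √κ e^{−κ|x|} with κ = mλ/ℏ² = 5.260.
P(|x| < d) = ∫_{−d}^{d} κ e^{−2κ|x|} dx = 1 − e^{−2κd} = 1 − e^{−2.556} = 0.9224.

P = 0.922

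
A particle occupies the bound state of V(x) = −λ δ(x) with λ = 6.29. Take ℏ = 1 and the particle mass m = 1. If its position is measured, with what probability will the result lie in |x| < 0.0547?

P = 0.497

The normalised bound state is ψ = √κ e^{−κ|x|} with κ = mλ/ℏ² = 6.290.
P(|x| < d) = ∫_{−d}^{d} κ e^{−2κ|x|} dx = 1 − e^{−2κd} = 1 − e^{−0.6881} = 0.4975.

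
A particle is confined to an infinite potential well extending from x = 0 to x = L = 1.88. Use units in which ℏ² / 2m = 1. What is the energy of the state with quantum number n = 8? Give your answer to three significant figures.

Requiring ψ(0) = ψ(L) = 0 quantises k = nπ/L, hence E_n = ℏ²k²/2m = n²π²ℏ²/(2mL²).
E_8 = 8² × π² / (2 × 0.5 × 1.88²) = 178.7.

E = 179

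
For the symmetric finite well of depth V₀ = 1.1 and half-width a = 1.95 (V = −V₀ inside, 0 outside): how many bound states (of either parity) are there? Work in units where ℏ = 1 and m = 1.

The dimensionless depth is z₀ = a√(2mV₀)/ℏ = 1.95 × √(2.200) = 2.892.
A new bound state (alternating even/odd) appears each time z₀ passes a multiple of π/2, so N = ⌊2z₀/π⌋ + 1 = ⌊1.841⌋ + 1 = 2.

N = 2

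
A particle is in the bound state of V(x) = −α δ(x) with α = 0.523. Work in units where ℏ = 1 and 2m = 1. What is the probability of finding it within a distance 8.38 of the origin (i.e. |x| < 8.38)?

The normalised bound state is ψ = √κ e^{−κ|x|} with κ = mα/ℏ² = 0.2615.
P(|x| < d) = ∫_{−d}^{d} κ e^{−2κ|x|} dx = 1 − e^{−2κd} = 1 − e^{−4.383} = 0.9875.

P = 0.988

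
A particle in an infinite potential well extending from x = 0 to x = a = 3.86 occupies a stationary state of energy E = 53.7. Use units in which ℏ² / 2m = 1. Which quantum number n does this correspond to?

n = 9

From E_n = n²π²ℏ²/(2ma²) invert to n = √(2ma²E)/(πℏ).
n = (3.86/π) × √(2 × 0.5 × 53.7) = 9.004 → n = 9.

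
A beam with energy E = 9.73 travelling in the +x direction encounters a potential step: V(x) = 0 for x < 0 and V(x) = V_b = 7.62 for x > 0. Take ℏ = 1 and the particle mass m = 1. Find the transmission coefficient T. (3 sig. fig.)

The wavenumbers are k₁ = √(2mE)/ℏ = 4.411 on the left and k₂ = √(2m(E − V_b))/ℏ = 2.054 on the right.
Continuity of ψ and ψ′ at the step yields the reflection amplitude r = (k₁ − k₂)/(k₁ + k₂) = 0.3646; thus R = |r|² = 0.1329, T = 0.8671.

T = 0.867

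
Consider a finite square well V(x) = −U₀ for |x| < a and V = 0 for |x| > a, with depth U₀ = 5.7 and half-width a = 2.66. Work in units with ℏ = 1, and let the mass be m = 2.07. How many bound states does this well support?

The dimensionless depth is z₀ = a√(2mU₀)/ℏ = 2.66 × √(23.60) = 12.92.
A new bound state (alternating even/odd) appears each time z₀ passes a multiple of π/2, so N = ⌊2z₀/π⌋ + 1 = ⌊8.226⌋ + 1 = 9.

N = 9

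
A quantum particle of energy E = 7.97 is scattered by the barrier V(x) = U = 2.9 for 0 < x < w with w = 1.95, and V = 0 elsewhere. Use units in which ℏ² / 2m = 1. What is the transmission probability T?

E > U: inside the barrier k₂ = √(2m(E − U))/ℏ = 2.252, k₂w = 4.391.
T = [1 + U² sin²(k₂w) / (4E(E − U))]⁻¹ = 1/1.047 = 0.955.

T = 0.955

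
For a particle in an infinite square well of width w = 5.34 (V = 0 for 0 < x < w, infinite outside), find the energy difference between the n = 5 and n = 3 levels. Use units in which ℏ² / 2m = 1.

ΔE = 5.54

E_n = n²π²ℏ²/(2mw²), so ΔE = (5² − 3²) π²ℏ²/(2mw²).
ΔE = 16 × π² / (2 × 0.5 × 5.34²) = 5.538.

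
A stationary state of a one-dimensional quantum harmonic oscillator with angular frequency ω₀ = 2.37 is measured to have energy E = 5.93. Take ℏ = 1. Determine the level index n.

n = 2

Invert E_n = (n + ½)ℏω₀: n = E/ℏω₀ − ½ = 2.002, so n = 2.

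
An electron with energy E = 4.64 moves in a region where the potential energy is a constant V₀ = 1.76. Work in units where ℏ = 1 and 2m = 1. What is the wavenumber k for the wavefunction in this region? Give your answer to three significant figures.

With E > V₀ the solution is oscillatory, ψ ∝ e^{±ikx} with k = √(2m(E − V₀))/ℏ.
k = √(2 × 0.5 × 2.88) = 1.697.

k = 1.70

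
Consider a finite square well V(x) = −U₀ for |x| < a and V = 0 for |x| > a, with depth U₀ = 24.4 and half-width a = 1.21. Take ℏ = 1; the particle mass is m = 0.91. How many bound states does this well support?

Define the well-strength parameter z₀ = (a/ℏ)√(2mU₀) = 1.21 × √(2·0.91·24.4) = 8.063.
The even/odd transcendental equations gain one root per π/2 in z₀, giving N = 1 + ⌊2z₀/π⌋ = 1 + ⌊5.133⌋ = 6.

N = 6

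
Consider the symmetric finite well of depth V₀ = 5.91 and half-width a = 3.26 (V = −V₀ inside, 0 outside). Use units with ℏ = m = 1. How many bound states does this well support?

N = 8

Define the well-strength parameter z₀ = (a/ℏ)√(2mV₀) = 3.26 × √(2·1·5.91) = 11.21.
The even/odd transcendental equations gain one root per π/2 in z₀, giving N = 1 + ⌊2z₀/π⌋ = 1 + ⌊7.135⌋ = 8.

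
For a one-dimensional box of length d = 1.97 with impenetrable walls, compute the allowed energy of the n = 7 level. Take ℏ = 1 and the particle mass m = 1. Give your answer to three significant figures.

Requiring ψ(0) = ψ(d) = 0 quantises k = nπ/d, hence E_n = ℏ²k²/2m = n²π²ℏ²/(2md²).
E_7 = 7² × π² / (2 × 1 × 1.97²) = 62.31.

E = 62.3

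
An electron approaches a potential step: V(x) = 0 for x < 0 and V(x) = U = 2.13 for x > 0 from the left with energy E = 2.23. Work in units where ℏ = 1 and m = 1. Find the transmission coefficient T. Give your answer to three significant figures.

On each side the TISE gives plane waves with k = √(2m(E − V))/ℏ: k₁ = √(2·1·2.23) = 2.112, k₂ = √(2·1·0.1) = 0.4472.
Continuity of ψ and ψ′ at the step yields the reflection amplitude r = (k₁ − k₂)/(k₁ + k₂) = 0.6505; thus R = |r|² = 0.4231, T = 0.5769.

T = 0.577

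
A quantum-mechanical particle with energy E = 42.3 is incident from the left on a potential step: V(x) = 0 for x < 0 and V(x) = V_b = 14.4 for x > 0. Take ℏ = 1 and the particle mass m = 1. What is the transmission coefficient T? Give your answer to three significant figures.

T = 0.989

The wavenumbers are k₁ = √(2mE)/ℏ = 9.198 on the left and k₂ = √(2m(E − V_b))/ℏ = 7.470 on the right.
Continuity of ψ and ψ′ at the step yields the reflection amplitude r = (k₁ − k₂)/(k₁ + k₂) = 0.1037; thus R = |r|² = 0.01075, T = 0.9893.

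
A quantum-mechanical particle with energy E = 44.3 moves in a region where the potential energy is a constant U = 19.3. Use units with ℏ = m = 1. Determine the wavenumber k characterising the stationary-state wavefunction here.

k = 7.07

With E > U the solution is oscillatory, ψ ∝ e^{±ikx} with k = √(2m(E − U))/ℏ.
k = √(2 × 1 × 25) = 7.071.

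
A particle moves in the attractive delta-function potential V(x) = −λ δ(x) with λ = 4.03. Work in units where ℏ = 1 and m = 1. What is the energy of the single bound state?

The bound state is ψ(x) = √κ e^{−κ|x|}. The derivative jump ψ'(0⁺) − ψ'(0⁻) = −(2mλ/ℏ²)ψ(0) fixes κ = mλ/ℏ² = 4.030.
Then E = −ℏ²κ²/(2m) = −mλ²/(2ℏ²) = -8.120.

E = -8.12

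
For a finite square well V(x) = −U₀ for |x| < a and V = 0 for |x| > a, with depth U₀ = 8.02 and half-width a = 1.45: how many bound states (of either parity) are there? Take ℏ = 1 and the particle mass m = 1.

Define the well-strength parameter z₀ = (a/ℏ)√(2mU₀) = 1.45 × √(2·1·8.02) = 5.807.
The even/odd transcendental equations gain one root per π/2 in z₀, giving N = 1 + ⌊2z₀/π⌋ = 1 + ⌊3.697⌋ = 4.

N = 4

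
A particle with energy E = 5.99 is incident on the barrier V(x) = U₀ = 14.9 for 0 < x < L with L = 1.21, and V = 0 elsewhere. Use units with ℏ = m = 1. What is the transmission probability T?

T = 0.000141

Since E < U₀ the interior solution is evanescent with decay constant κ = √(2m(U₀ − E))/ℏ = 4.221.
κL = 5.108, sinh(κL) = 82.66.
The exact tunnelling result is T⁻¹ = 1 + U₀² sinh²(κL) / [4E(U₀ − E)] = 7106, so T = 0.000141.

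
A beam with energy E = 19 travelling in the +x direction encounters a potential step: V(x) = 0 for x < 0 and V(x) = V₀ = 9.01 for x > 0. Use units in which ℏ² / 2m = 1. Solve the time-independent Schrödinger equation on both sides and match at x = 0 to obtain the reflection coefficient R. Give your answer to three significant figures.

R = 0.0254

On each side the TISE gives plane waves with k = √(2m(E − V))/ℏ: k₁ = √(2·½·19) = 4.359, k₂ = √(2·½·9.99) = 3.161.
Matching ψ and ψ′ at x = 0 gives r = (k₁ − k₂)/(k₁ + k₂), so R = r² = 0.02539 and T = 1 − R = 0.9746.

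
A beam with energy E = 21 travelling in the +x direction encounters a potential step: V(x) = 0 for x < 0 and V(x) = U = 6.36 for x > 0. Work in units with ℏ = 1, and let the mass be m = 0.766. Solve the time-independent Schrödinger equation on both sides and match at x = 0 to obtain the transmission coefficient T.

T = 0.992

On each side the TISE gives plane waves with k = √(2m(E − V))/ℏ: k₁ = √(2·0.766·21) = 5.672, k₂ = √(2·0.766·14.64) = 4.736.
Matching ψ and ψ′ at x = 0 gives r = (k₁ − k₂)/(k₁ + k₂), so R = r² = 0.008091 and T = 1 − R = 0.9919.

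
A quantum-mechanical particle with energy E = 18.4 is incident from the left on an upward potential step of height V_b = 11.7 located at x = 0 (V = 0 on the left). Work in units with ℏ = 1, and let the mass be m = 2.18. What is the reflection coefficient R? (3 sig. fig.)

R = 0.0612

The wavenumbers are k₁ = √(2mE)/ℏ = 8.957 on the left and k₂ = √(2m(E − V_b))/ℏ = 5.405 on the right.
Matching ψ and ψ′ at x = 0 gives r = (k₁ − k₂)/(k₁ + k₂), so R = r² = 0.06117 and T = 1 − R = 0.9388.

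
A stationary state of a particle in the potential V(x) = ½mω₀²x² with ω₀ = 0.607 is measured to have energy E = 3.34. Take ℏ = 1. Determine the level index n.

E_n = ℏω₀(n + ½) ⇒ n = E/(ℏω₀) − ½ = 3.34/0.607 − 0.5 = 5.002 → n = 5.

n = 5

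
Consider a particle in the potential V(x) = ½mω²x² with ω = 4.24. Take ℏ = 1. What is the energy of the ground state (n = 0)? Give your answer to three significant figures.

The oscillator eigenvalues are E_n = ℏω(n + ½), so E_0 = 4.24 × 0.5 = 2.120.

E = 2.12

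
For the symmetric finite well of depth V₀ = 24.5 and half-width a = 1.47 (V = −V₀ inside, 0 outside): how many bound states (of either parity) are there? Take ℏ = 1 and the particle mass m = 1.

Define the well-strength parameter z₀ = (a/ℏ)√(2mV₀) = 1.47 × √(2·1·24.5) = 10.29.
The even/odd transcendental equations gain one root per π/2 in z₀, giving N = 1 + ⌊2z₀/π⌋ = 1 + ⌊6.551⌋ = 7.

N = 7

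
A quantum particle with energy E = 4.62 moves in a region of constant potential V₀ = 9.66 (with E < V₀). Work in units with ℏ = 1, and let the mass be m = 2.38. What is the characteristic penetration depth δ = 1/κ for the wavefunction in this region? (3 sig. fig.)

δ = 0.204

Since E < V₀ the TISE in this region is ψ'' = κ²ψ with κ = √(2m(V₀ − E))/ℏ.
κ = √(2 × 2.38 × 5.04) = 4.898. The penetration depth is δ = 1/κ = 0.204.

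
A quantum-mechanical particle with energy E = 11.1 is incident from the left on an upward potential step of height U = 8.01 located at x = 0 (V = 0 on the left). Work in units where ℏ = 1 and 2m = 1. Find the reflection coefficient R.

R = 0.0956

The wavenumbers are k₁ = √(2mE)/ℏ = 3.332 on the left and k₂ = √(2m(E − U))/ℏ = 1.758 on the right.
Matching ψ and ψ′ at x = 0 gives r = (k₁ − k₂)/(k₁ + k₂), so R = r² = 0.09562 and T = 1 − R = 0.9044.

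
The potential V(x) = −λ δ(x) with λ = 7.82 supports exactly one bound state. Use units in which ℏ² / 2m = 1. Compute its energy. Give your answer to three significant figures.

For x ≠ 0 the bound state is ψ ∝ e^{−κ|x|}; integrating the TISE across the delta gives the cusp condition 2κ = 2mλ/ℏ², so κ = 3.910.
Then E = −ℏ²κ²/(2m) = −mλ²/(2ℏ²) = -15.29.

E = -15.3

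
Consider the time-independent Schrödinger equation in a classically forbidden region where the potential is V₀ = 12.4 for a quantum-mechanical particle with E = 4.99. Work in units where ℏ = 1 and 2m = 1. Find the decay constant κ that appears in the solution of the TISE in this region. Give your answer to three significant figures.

Since E < V₀ the TISE in this region is ψ'' = κ²ψ with κ = √(2m(V₀ − E))/ℏ.
κ = √(2 × 0.5 × 7.41) = 2.722.

κ = 2.72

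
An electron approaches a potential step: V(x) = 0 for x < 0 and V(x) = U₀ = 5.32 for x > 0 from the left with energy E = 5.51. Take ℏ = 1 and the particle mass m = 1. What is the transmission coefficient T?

On each side the TISE gives plane waves with k = √(2m(E − V))/ℏ: k₁ = √(2·1·5.51) = 3.320, k₂ = √(2·1·0.19) = 0.6164.
Matching ψ and ψ′ at x = 0 gives r = (k₁ − k₂)/(k₁ + k₂), so R = r² = 0.4717 and T = 1 − R = 0.5283.

T = 0.528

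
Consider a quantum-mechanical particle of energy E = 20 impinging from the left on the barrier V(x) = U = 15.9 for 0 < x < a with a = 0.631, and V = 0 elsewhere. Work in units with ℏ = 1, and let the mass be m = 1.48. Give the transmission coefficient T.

T = 0.664

Above the barrier the interior wavenumber is k₂ = √(2m(E − U))/ℏ = 3.484, giving phase k₂a = 2.198.
T = [1 + U² sin²(k₂a) / (4E(E − U))]⁻¹ = 1/1.505 = 0.664.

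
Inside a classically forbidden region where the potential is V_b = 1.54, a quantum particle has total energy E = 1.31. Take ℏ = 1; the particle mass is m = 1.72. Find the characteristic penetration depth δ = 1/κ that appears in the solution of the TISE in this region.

Since E < V_b the TISE in this region is ψ'' = κ²ψ with κ = √(2m(V_b − E))/ℏ.
κ = √(2 × 1.72 × 0.23) = 0.8895. The penetration depth is δ = 1/κ = 1.12.

δ = 1.12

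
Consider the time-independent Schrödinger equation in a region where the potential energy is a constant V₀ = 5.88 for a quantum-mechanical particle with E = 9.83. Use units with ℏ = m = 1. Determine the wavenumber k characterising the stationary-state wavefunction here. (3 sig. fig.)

With E > V₀ the solution is oscillatory, ψ ∝ e^{±ikx} with k = √(2m(E − V₀))/ℏ.
k = √(2 × 1 × 3.95) = 2.811.

k = 2.81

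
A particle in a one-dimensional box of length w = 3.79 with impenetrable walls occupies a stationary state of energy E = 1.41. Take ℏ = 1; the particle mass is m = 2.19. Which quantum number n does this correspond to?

For an infinite well E_n = n²π²ℏ²/(2mw²), so n = (w/πℏ)√(2mE).
n = (3.79/π) × √(2 × 2.19 × 1.41) = 2.998 → n = 3.

n = 3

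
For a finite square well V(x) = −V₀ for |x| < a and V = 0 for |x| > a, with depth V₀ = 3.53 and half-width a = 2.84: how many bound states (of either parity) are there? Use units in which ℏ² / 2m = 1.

The dimensionless depth is z₀ = a√(2mV₀)/ℏ = 2.84 × √(3.530) = 5.336.
The even/odd transcendental equations gain one root per π/2 in z₀, giving N = 1 + ⌊2z₀/π⌋ = 1 + ⌊3.397⌋ = 4.

N = 4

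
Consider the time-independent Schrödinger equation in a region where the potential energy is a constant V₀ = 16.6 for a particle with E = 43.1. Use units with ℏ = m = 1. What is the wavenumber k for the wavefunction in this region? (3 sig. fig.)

With E > V₀ the solution is oscillatory, ψ ∝ e^{±ikx} with k = √(2m(E − V₀))/ℏ.
k = √(2 × 1 × 26.5) = 7.280.

k = 7.28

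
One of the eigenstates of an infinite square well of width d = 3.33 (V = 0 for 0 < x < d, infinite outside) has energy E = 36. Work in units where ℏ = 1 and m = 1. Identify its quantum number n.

For an infinite well E_n = n²π²ℏ²/(2md²), so n = (d/πℏ)√(2mE).
n = (3.33/π) × √(2 × 1 × 36) = 8.994 → n = 9.

n = 9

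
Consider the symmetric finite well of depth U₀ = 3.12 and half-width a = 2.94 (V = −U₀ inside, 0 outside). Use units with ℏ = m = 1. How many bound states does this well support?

Define the well-strength parameter z₀ = (a/ℏ)√(2mU₀) = 2.94 × √(2·1·3.12) = 7.344.
The even/odd transcendental equations gain one root per π/2 in z₀, giving N = 1 + ⌊2z₀/π⌋ = 1 + ⌊4.675⌋ = 5.

N = 5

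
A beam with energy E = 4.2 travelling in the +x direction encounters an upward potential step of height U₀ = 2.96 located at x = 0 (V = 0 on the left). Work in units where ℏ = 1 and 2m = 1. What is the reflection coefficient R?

The wavenumbers are k₁ = √(2mE)/ℏ = 2.049 on the left and k₂ = √(2m(E − U₀))/ℏ = 1.114 on the right.
Continuity of ψ and ψ′ at the step yields the reflection amplitude r = (k₁ − k₂)/(k₁ + k₂) = 0.2959; thus R = |r|² = 0.08754, T = 0.9125.

R = 0.0875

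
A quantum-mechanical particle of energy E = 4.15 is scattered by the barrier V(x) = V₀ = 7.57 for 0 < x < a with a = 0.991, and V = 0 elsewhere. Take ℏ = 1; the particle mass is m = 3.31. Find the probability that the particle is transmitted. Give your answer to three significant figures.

Since E < V₀ the interior solution is evanescent with decay constant κ = √(2m(V₀ − E))/ℏ = 4.758.
κa = 4.715, sinh(κa) = 55.82.
The exact tunnelling result is T⁻¹ = 1 + V₀² sinh²(κa) / [4E(V₀ − E)] = 3146, so T = 0.000318.

T = 0.000318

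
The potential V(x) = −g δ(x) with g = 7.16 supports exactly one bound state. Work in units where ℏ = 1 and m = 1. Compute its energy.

E = -25.6

The bound state is ψ(x) = √κ e^{−κ|x|}. The derivative jump ψ'(0⁺) − ψ'(0⁻) = −(2mg/ℏ²)ψ(0) fixes κ = mg/ℏ² = 7.160.
Then E = −ℏ²κ²/(2m) = −mg²/(2ℏ²) = -25.63.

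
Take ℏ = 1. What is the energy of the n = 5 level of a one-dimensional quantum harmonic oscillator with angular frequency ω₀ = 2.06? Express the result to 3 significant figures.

Using E_n = (n + ½)ℏω₀: E_5 = 5.5 × 2.06 = 11.33.

E = 11.3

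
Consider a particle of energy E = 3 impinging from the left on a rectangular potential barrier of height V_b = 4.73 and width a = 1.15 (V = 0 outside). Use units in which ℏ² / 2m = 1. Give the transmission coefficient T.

T = 0.166

E < V_b: inside the barrier ψ ∝ e^{±κx} with κ = √(2m(V_b − E))/ℏ = 1.315.
κa = 1.513, sinh(κa) = 2.159.
Matching ψ, ψ′ at both faces gives T = [1 + V_b² sinh²(κa) / (4E(V_b − E))]⁻¹ = 1/6.024 = 0.166.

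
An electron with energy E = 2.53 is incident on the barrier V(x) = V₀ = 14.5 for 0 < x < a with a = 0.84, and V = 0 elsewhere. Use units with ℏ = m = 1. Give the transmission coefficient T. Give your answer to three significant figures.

Since E < V₀ the interior solution is evanescent with decay constant κ = √(2m(V₀ − E))/ℏ = 4.893.
κa = 4.110, sinh(κa) = 30.47.
Matching ψ, ψ′ at both faces gives T = [1 + V₀² sinh²(κa) / (4E(V₀ − E))]⁻¹ = 1/1612 = 0.000620.

T = 0.000620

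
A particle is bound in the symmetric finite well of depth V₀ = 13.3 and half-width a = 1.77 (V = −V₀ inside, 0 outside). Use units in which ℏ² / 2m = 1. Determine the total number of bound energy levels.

Define the well-strength parameter z₀ = (a/ℏ)√(2mV₀) = 1.77 × √(2·0.5·13.3) = 6.455.
A new bound state (alternating even/odd) appears each time z₀ passes a multiple of π/2, so N = ⌊2z₀/π⌋ + 1 = ⌊4.109⌋ + 1 = 5.

N = 5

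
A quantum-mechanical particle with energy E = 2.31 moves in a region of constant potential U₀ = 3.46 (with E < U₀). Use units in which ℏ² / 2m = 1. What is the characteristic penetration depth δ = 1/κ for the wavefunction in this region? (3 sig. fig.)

δ = 0.933

Since E < U₀ the TISE in this region is ψ'' = κ²ψ with κ = √(2m(U₀ − E))/ℏ.
κ = √(2 × 0.5 × 1.15) = 1.072. The penetration depth is δ = 1/κ = 0.933.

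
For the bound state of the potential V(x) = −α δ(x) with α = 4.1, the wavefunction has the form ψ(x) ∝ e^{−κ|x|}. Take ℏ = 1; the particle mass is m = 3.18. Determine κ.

κ = 13.0

Integrating the TISE across x = 0 gives the cusp condition ψ'(0⁺) − ψ'(0⁻) = −(2mα/ℏ²)ψ(0).
With ψ ∝ e^{−κ|x|} this yields −2κ = −2mα/ℏ², so κ = mα/ℏ² = 13.04.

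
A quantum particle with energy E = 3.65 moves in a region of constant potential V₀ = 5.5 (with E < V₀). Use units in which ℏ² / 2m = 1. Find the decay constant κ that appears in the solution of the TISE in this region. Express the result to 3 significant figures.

κ = 1.36

Since E < V₀ the TISE in this region is ψ'' = κ²ψ with κ = √(2m(V₀ − E))/ℏ.
κ = √(2 × 0.5 × 1.85) = 1.360.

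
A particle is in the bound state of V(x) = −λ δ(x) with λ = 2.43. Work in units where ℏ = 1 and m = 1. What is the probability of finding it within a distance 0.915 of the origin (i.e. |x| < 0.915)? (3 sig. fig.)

P = 0.988

The normalised bound state is ψ = √κ e^{−κ|x|} with κ = mλ/ℏ² = 2.430.
P(|x| < d) = ∫_{−d}^{d} κ e^{−2κ|x|} dx = 1 − e^{−2κd} = 1 − e^{−4.447} = 0.9883.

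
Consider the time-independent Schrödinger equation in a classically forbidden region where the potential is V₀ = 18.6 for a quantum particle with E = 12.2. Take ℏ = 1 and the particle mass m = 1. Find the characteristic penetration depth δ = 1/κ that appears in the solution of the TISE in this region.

δ = 0.280

Since E < V₀ the TISE in this region is ψ'' = κ²ψ with κ = √(2m(V₀ − E))/ℏ.
κ = √(2 × 1 × 6.4) = 3.578. The penetration depth is δ = 1/κ = 0.280.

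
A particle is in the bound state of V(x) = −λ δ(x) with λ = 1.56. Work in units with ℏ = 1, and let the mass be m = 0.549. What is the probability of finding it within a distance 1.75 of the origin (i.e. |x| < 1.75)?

P = 0.950

The normalised bound state is ψ = √κ e^{−κ|x|} with κ = mλ/ℏ² = 0.8564.
P(|x| < d) = ∫_{−d}^{d} κ e^{−2κ|x|} dx = 1 − e^{−2κd} = 1 − e^{−2.998} = 0.9501.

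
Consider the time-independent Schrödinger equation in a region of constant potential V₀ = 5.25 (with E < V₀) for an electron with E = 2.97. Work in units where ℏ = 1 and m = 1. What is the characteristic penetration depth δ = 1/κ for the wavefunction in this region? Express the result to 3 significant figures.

δ = 0.468

Since E < V₀ the TISE in this region is ψ'' = κ²ψ with κ = √(2m(V₀ − E))/ℏ.
κ = √(2 × 1 × 2.28) = 2.135. The penetration depth is δ = 1/κ = 0.468.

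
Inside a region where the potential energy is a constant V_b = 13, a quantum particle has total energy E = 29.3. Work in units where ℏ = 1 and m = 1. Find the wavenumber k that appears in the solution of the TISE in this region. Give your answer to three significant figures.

With E > V_b the solution is oscillatory, ψ ∝ e^{±ikx} with k = √(2m(E − V_b))/ℏ.
k = √(2 × 1 × 16.3) = 5.710.

k = 5.71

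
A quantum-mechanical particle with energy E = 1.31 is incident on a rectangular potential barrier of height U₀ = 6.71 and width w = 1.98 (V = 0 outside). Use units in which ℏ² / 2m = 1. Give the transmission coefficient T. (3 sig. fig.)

T = 0.000253

Since E < U₀ the interior solution is evanescent with decay constant κ = √(2m(U₀ − E))/ℏ = 2.324.
κw = 4.601, sinh(κw) = 49.79.
Matching ψ, ψ′ at both faces gives T = [1 + U₀² sinh²(κw) / (4E(U₀ − E))]⁻¹ = 1/3946 = 0.000253.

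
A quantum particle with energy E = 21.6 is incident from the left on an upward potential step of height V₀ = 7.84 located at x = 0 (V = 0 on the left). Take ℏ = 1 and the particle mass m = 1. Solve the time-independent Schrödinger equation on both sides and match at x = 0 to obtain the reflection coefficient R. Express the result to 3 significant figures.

R = 0.0126

The wavenumbers are k₁ = √(2mE)/ℏ = 6.573 on the left and k₂ = √(2m(E − V₀))/ℏ = 5.246 on the right.
Continuity of ψ and ψ′ at the step yields the reflection amplitude r = (k₁ − k₂)/(k₁ + k₂) = 0.1123; thus R = |r|² = 0.01260, T = 0.9874.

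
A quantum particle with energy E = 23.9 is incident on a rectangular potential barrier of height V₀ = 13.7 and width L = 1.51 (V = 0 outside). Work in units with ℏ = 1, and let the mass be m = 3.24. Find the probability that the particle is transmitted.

E > V₀: inside the barrier k₂ = √(2m(E − V₀))/ℏ = 8.130, k₂L = 12.28.
Matching at both interfaces gives T⁻¹ = 1 + V₀² sin²(k₂L) / [4E(E − V₀)] = 1.016, hence T = 0.984.

T = 0.984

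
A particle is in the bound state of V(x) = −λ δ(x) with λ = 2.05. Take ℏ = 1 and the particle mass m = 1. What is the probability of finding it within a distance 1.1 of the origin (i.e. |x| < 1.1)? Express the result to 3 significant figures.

P = 0.989

The normalised bound state is ψ = √κ e^{−κ|x|} with κ = mλ/ℏ² = 2.050.
P(|x| < d) = ∫_{−d}^{d} κ e^{−2κ|x|} dx = 1 − e^{−2κd} = 1 − e^{−4.510} = 0.9890.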